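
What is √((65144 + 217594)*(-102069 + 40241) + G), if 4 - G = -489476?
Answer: 8*I*√273134931 ≈ 1.3221e+5*I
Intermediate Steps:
G = 489480 (G = 4 - 1*(-489476) = 4 + 489476 = 489480)
√((65144 + 217594)*(-102069 + 40241) + G) = √((65144 + 217594)*(-102069 + 40241) + 489480) = √(282738*(-61828) + 489480) = √(-17481125064 + 489480) = √(-17480635584) = 8*I*√273134931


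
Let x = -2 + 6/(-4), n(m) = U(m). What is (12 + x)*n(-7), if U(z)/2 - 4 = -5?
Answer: -17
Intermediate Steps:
U(z) = -2 (U(z) = 8 + 2*(-5) = 8 - 10 = -2)
n(m) = -2
x = -7/2 (x = -2 - ¼*6 = -2 - 3/2 = -7/2 ≈ -3.5000)
(12 + x)*n(-7) = (12 - 7/2)*(-2) = (17/2)*(-2) = -17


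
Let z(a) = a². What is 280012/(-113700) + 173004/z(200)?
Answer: 21175187/11370000 ≈ 1.8624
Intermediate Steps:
280012/(-113700) + 173004/z(200) = 280012/(-113700) + 173004/(200²) = 280012*(-1/113700) + 173004/40000 = -70003/28425 + 173004*(1/40000) = -70003/28425 + 43251/10000 = 21175187/11370000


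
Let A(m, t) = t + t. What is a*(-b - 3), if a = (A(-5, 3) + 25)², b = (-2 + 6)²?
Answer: -18259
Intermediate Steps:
A(m, t) = 2*t
b = 16 (b = 4² = 16)
a = 961 (a = (2*3 + 25)² = (6 + 25)² = 31² = 961)
a*(-b - 3) = 961*(-1*16 - 3) = 961*(-16 - 3) = 961*(-19) = -18259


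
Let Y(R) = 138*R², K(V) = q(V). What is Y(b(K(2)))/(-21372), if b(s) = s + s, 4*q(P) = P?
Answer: -23/3562 ≈ -0.0064570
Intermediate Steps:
q(P) = P/4
K(V) = V/4
b(s) = 2*s
Y(b(K(2)))/(-21372) = (138*(2*((¼)*2))²)/(-21372) = (138*(2*(½))²)*(-1/21372) = (138*1²)*(-1/21372) = (138*1)*(-1/21372) = 138*(-1/21372) = -23/3562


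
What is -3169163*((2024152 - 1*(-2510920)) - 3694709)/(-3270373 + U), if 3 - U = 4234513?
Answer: 2663247326169/7504883 ≈ 3.5487e+5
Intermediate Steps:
U = -4234510 (U = 3 - 1*4234513 = 3 - 4234513 = -4234510)
-3169163*((2024152 - 1*(-2510920)) - 3694709)/(-3270373 + U) = -3169163*((2024152 - 1*(-2510920)) - 3694709)/(-3270373 - 4234510) = -3169163/((-7504883/((2024152 + 2510920) - 3694709))) = -3169163/((-7504883/(4535072 - 3694709))) = -3169163/((-7504883/840363)) = -3169163/((-7504883*1/840363)) = -3169163/(-7504883/840363) = -3169163*(-840363/7504883) = 2663247326169/7504883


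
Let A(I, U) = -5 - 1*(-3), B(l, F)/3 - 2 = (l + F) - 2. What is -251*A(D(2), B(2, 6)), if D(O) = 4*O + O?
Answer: 502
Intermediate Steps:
B(l, F) = 3*F + 3*l (B(l, F) = 6 + 3*((l + F) - 2) = 6 + 3*((F + l) - 2) = 6 + 3*(-2 + F + l) = 6 + (-6 + 3*F + 3*l) = 3*F + 3*l)
D(O) = 5*O
A(I, U) = -2 (A(I, U) = -5 + 3 = -2)
-251*A(D(2), B(2, 6)) = -251*(-2) = 502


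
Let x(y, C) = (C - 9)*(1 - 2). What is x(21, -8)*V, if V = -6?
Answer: -102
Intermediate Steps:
x(y, C) = 9 - C (x(y, C) = (-9 + C)*(-1) = 9 - C)
x(21, -8)*V = (9 - 1*(-8))*(-6) = (9 + 8)*(-6) = 17*(-6) = -102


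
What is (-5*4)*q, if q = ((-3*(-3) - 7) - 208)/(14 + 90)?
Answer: 515/13 ≈ 39.615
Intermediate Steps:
q = -103/52 (q = ((9 - 7) - 208)/104 = (2 - 208)*(1/104) = -206*1/104 = -103/52 ≈ -1.9808)
(-5*4)*q = -5*4*(-103/52) = -20*(-103/52) = 515/13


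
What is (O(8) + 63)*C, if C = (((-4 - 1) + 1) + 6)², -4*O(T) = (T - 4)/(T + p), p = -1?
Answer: 1760/7 ≈ 251.43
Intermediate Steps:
O(T) = -(-4 + T)/(4*(-1 + T)) (O(T) = -(T - 4)/(4*(T - 1)) = -(-4 + T)/(4*(-1 + T)))
C = 4 (C = ((-5 + 1) + 6)² = (-4 + 6)² = 2² = 4)
(O(8) + 63)*C = ((4 - 1*8)/(4*(-1 + 8)) + 63)*4 = ((¼)*(4 - 8)/7 + 63)*4 = ((¼)*(⅐)*(-4) + 63)*4 = (-⅐ + 63)*4 = (440/7)*4 = 1760/7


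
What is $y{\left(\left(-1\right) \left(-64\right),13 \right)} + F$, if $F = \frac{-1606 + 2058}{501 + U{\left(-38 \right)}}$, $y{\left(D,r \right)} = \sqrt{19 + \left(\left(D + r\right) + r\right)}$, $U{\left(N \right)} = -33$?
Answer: $\frac{113}{117} + \sqrt{109} \approx 11.406$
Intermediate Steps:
$y{\left(D,r \right)} = \sqrt{19 + D + 2 r}$ ($y{\left(D,r \right)} = \sqrt{19 + \left(D + 2 r\right)} = \sqrt{19 + D + 2 r}$)
$F = \frac{113}{117}$ ($F = \frac{-1606 + 2058}{501 - 33} = \frac{452}{468} = 452 \cdot \frac{1}{468} = \frac{113}{117} \approx 0.96581$)
$y{\left(\left(-1\right) \left(-64\right),13 \right)} + F = \sqrt{19 - -64 + 2 \cdot 13} + \frac{113}{117} = \sqrt{19 + 64 + 26} + \frac{113}{117} = \sqrt{109} + \frac{113}{117} = \frac{113}{117} + \sqrt{109}$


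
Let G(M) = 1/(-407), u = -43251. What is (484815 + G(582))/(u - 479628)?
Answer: -197319704/212811753 ≈ -0.92720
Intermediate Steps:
G(M) = -1/407
(484815 + G(582))/(u - 479628) = (484815 - 1/407)/(-43251 - 479628) = (197319704/407)/(-522879) = (197319704/407)*(-1/522879) = -197319704/212811753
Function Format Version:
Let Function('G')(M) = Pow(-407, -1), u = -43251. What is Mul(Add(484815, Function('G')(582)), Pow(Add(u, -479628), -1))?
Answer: Rational(-197319704, 212811753) ≈ -0.92720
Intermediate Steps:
Function('G')(M) = Rational(-1, 407)
Mul(Add(484815, Function('G')(582)), Pow(Add(u, -479628), -1)) = Mul(Add(484815, Rational(-1, 407)), Pow(Add(-43251, -479628), -1)) = Mul(Rational(197319704, 407), Pow(-522879, -1)) = Mul(Rational(197319704, 407), Rational(-1, 522879)) = Rational(-197319704, 212811753)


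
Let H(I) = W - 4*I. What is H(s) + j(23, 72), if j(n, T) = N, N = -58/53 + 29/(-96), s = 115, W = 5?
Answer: -2322145/5088 ≈ -456.40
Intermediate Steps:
H(I) = 5 - 4*I
N = -7105/5088 (N = -58*1/53 + 29*(-1/96) = -58/53 - 29/96 = -7105/5088 ≈ -1.3964)
j(n, T) = -7105/5088
H(s) + j(23, 72) = (5 - 4*115) - 7105/5088 = (5 - 460) - 7105/5088 = -455 - 7105/5088 = -2322145/5088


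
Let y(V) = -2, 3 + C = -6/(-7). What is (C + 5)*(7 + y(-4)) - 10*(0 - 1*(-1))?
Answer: 30/7 ≈ 4.2857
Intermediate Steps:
C = -15/7 (C = -3 - 6/(-7) = -3 - 6*(-⅐) = -3 + 6/7 = -15/7 ≈ -2.1429)
(C + 5)*(7 + y(-4)) - 10*(0 - 1*(-1)) = (-15/7 + 5)*(7 - 2) - 10*(0 - 1*(-1)) = (20/7)*5 - 10*(0 + 1) = 100/7 - 10*1 = 100/7 - 10 = 30/7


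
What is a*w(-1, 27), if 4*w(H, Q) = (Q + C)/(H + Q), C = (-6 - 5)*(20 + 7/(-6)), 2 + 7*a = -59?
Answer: 65941/4368 ≈ 15.096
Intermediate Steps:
a = -61/7 (a = -2/7 + (⅐)*(-59) = -2/7 - 59/7 = -61/7 ≈ -8.7143)
C = -1243/6 (C = -11*(20 + 7*(-⅙)) = -11*(20 - 7/6) = -11*113/6 = -1243/6 ≈ -207.17)
w(H, Q) = (-1243/6 + Q)/(4*(H + Q)) (w(H, Q) = ((Q - 1243/6)/(H + Q))/4 = ((-1243/6 + Q)/(H + Q))/4 = (-1243/6 + Q)/(4*(H + Q)))
a*w(-1, 27) = -61*(-1243/24 + (¼)*27)/(7*(-1 + 27)) = -61*(-1243/24 + 27/4)/(7*26) = -61*(-1081)/(182*24) = -61/7*(-1081/624) = 65941/4368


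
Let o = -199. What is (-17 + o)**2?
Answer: 46656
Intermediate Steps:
(-17 + o)**2 = (-17 - 199)**2 = (-216)**2 = 46656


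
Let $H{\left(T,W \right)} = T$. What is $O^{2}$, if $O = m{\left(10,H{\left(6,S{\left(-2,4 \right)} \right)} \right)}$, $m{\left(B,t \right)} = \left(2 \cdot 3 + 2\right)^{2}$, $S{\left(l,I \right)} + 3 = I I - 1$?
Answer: $4096$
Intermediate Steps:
$S{\left(l,I \right)} = -4 + I^{2}$ ($S{\left(l,I \right)} = -3 + \left(I I - 1\right) = -3 + \left(I^{2} - 1\right) = -3 + \left(-1 + I^{2}\right) = -4 + I^{2}$)
$m{\left(B,t \right)} = 64$ ($m{\left(B,t \right)} = \left(6 + 2\right)^{2} = 8^{2} = 64$)
$O = 64$
$O^{2} = 64^{2} = 4096$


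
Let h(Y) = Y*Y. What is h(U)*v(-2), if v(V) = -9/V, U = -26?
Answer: 3042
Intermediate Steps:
h(Y) = Y²
h(U)*v(-2) = (-26)²*(-9/(-2)) = 676*(-9*(-½)) = 676*(9/2) = 3042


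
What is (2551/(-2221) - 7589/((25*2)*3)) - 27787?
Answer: -9274476869/333150 ≈ -27839.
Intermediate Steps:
(2551/(-2221) - 7589/((25*2)*3)) - 27787 = (2551*(-1/2221) - 7589/(50*3)) - 27787 = (-2551/2221 - 7589/150) - 27787 = -17237819/333150 - 27787 = -9274476869/333150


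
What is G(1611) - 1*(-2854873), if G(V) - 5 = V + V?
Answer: 2858100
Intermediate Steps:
G(V) = 5 + 2*V (G(V) = 5 + (V + V) = 5 + 2*V)
G(1611) - 1*(-2854873) = (5 + 2*1611) - 1*(-2854873) = (5 + 3222) + 2854873 = 3227 + 2854873 = 2858100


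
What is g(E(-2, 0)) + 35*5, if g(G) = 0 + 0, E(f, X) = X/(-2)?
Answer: 175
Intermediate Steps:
E(f, X) = -X/2 (E(f, X) = X*(-½) = -X/2)
g(G) = 0
g(E(-2, 0)) + 35*5 = 0 + 35*5 = 0 + 175 = 175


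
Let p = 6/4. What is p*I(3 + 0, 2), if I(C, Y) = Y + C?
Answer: 15/2 ≈ 7.5000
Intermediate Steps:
I(C, Y) = C + Y
p = 3/2 (p = 6*(1/4) = 3/2 ≈ 1.5000)
p*I(3 + 0, 2) = 3*((3 + 0) + 2)/2 = 3*(3 + 2)/2 = (3/2)*5 = 15/2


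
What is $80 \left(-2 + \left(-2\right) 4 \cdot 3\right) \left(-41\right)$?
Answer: $85280$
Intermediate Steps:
$80 \left(-2 + \left(-2\right) 4 \cdot 3\right) \left(-41\right) = 80 \left(-2 - 24\right) \left(-41\right) = 80 \left(-26\right) \left(-41\right) = \left(-2080\right) \left(-41\right) = 85280$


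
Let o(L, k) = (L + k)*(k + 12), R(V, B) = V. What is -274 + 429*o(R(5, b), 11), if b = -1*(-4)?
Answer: 157598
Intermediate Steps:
b = 4
o(L, k) = (12 + k)*(L + k) (o(L, k) = (L + k)*(12 + k) = (12 + k)*(L + k))
-274 + 429*o(R(5, b), 11) = -274 + 429*(11² + 12*5 + 12*11 + 5*11) = -274 + 429*(121 + 60 + 132 + 55) = -274 + 429*368 = -274 + 157872 = 157598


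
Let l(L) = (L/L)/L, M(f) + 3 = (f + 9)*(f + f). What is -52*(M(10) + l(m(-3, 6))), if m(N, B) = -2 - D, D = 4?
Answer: -58786/3 ≈ -19595.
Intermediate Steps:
M(f) = -3 + 2*f*(9 + f) (M(f) = -3 + (f + 9)*(f + f) = -3 + (9 + f)*(2*f) = -3 + 2*f*(9 + f))
m(N, B) = -6 (m(N, B) = -2 - 1*4 = -2 - 4 = -6)
l(L) = 1/L
-52*(M(10) + l(m(-3, 6))) = -52*((-3 + 2*10**2 + 18*10) + 1/(-6)) = -52*((-3 + 2*100 + 180) - 1/6) = -52*((-3 + 200 + 180) - 1/6) = -52*(377 - 1/6) = -52*2261/6 = -58786/3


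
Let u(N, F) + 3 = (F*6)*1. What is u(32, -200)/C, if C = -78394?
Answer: 1203/78394 ≈ 0.015346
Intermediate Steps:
u(N, F) = -3 + 6*F (u(N, F) = -3 + (F*6)*1 = -3 + (6*F)*1 = -3 + 6*F)
u(32, -200)/C = (-3 + 6*(-200))/(-78394) = (-3 - 1200)*(-1/78394) = -1203*(-1/78394) = 1203/78394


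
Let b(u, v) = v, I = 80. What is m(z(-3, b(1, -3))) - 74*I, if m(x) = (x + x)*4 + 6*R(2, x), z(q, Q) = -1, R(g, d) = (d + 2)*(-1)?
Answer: -5934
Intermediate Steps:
R(g, d) = -2 - d (R(g, d) = (2 + d)*(-1) = -2 - d)
m(x) = -12 + 2*x (m(x) = (x + x)*4 + 6*(-2 - x) = (2*x)*4 + (-12 - 6*x) = 8*x + (-12 - 6*x) = -12 + 2*x)
m(z(-3, b(1, -3))) - 74*I = (-12 + 2*(-1)) - 74*80 = (-12 - 2) - 5920 = -14 - 5920 = -5934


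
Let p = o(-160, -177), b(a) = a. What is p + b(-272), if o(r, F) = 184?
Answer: -88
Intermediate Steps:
p = 184
p + b(-272) = 184 - 272 = -88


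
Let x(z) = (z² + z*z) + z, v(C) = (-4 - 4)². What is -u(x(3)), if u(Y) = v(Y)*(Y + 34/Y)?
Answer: -30400/21 ≈ -1447.6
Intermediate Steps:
v(C) = 64 (v(C) = (-8)² = 64)
x(z) = z + 2*z² (x(z) = (z² + z²) + z = 2*z² + z = z + 2*z²)
u(Y) = 64*Y + 2176/Y (u(Y) = 64*(Y + 34/Y) = 64*Y + 2176/Y)
-u(x(3)) = -(64*(3*(1 + 2*3)) + 2176/((3*(1 + 2*3)))) = -(64*(3*(1 + 6)) + 2176/((3*(1 + 6)))) = -(64*(3*7) + 2176/((3*7))) = -(64*21 + 2176/21) = -(1344 + 2176*(1/21)) = -(1344 + 2176/21) = -1*30400/21 = -30400/21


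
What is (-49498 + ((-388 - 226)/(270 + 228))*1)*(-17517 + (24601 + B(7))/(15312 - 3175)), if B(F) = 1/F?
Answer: 1511142184415/1743 ≈ 8.6698e+8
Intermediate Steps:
(-49498 + ((-388 - 226)/(270 + 228))*1)*(-17517 + (24601 + B(7))/(15312 - 3175)) = (-49498 + ((-388 - 226)/(270 + 228))*1)*(-17517 + (24601 + 1/7)/(15312 - 3175)) = (-49498 - 614/498*1)*(-17517 + (24601 + ⅐)/12137) = (-49498 - 614*1/498*1)*(-17517 + (172208/7)*(1/12137)) = (-49498 - 307/249*1)*(-17517 + 752/371) = (-49498 - 307/249)*(-6498055/371) = -12325309/249*(-6498055/371) = 1511142184415/1743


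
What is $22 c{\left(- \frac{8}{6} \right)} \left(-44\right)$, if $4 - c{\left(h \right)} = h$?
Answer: $- \frac{15488}{3} \approx -5162.7$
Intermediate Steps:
$c{\left(h \right)} = 4 - h$
$22 c{\left(- \frac{8}{6} \right)} \left(-44\right) = 22 \left(4 - - \frac{8}{6}\right) \left(-44\right) = 22 \left(4 - \left(-8\right) \frac{1}{6}\right) \left(-44\right) = 22 \left(4 - - \frac{4}{3}\right) \left(-44\right) = 22 \left(4 + \frac{4}{3}\right) \left(-44\right) = 22 \cdot \frac{16}{3} \left(-44\right) = \frac{352}{3} \left(-44\right) = - \frac{15488}{3}$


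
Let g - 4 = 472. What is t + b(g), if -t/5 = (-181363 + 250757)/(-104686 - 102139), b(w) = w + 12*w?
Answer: 256036014/41365 ≈ 6189.7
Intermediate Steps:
g = 476 (g = 4 + 472 = 476)
b(w) = 13*w
t = 69394/41365 (t = -5*(-181363 + 250757)/(-104686 - 102139) = -346970/(-206825) = -346970*(-1)/206825 = -5*(-69394/206825) = 69394/41365 ≈ 1.6776)
t + b(g) = 69394/41365 + 13*476 = 69394/41365 + 6188 = 256036014/41365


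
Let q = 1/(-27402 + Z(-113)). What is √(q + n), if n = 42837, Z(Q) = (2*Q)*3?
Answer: √234558277005/2340 ≈ 206.97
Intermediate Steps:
Z(Q) = 6*Q
q = -1/28080 (q = 1/(-27402 + 6*(-113)) = 1/(-27402 - 678) = 1/(-28080) = -1/28080 ≈ -3.5613e-5)
√(q + n) = √(-1/28080 + 42837) = √(1202862959/28080) = √234558277005/2340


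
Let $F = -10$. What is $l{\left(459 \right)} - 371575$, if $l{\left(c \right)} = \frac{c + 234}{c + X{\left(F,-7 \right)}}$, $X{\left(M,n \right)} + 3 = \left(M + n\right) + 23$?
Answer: $- \frac{743147}{2} \approx -3.7157 \cdot 10^{5}$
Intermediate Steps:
$X{\left(M,n \right)} = 20 + M + n$ ($X{\left(M,n \right)} = -3 + \left(\left(M + n\right) + 23\right) = -3 + \left(23 + M + n\right) = 20 + M + n$)
$l{\left(c \right)} = \frac{234 + c}{3 + c}$ ($l{\left(c \right)} = \frac{c + 234}{c - -3} = \frac{234 + c}{c + 3} = \frac{234 + c}{3 + c}$)
$l{\left(459 \right)} - 371575 = \frac{234 + 459}{3 + 459} - 371575 = \frac{1}{462} \cdot 693 - 371575 = \frac{3}{2} - 371575 = - \frac{743147}{2}$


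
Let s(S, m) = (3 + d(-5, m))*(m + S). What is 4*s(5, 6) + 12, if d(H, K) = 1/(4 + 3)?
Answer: 1052/7 ≈ 150.29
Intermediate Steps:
d(H, K) = ⅐ (d(H, K) = 1/7 = ⅐)
s(S, m) = 22*S/7 + 22*m/7 (s(S, m) = (3 + ⅐)*(m + S) = 22*(S + m)/7 = 22*S/7 + 22*m/7)
4*s(5, 6) + 12 = 4*((22/7)*5 + (22/7)*6) + 12 = 4*(110/7 + 132/7) + 12 = 4*(242/7) + 12 = 968/7 + 12 = 1052/7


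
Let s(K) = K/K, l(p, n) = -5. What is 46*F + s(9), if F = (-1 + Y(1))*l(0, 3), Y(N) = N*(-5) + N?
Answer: 1151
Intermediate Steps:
s(K) = 1
Y(N) = -4*N (Y(N) = -5*N + N = -4*N)
F = 25 (F = (-1 - 4*1)*(-5) = (-1 - 4)*(-5) = -5*(-5) = 25)
46*F + s(9) = 46*25 + 1 = 1150 + 1 = 1151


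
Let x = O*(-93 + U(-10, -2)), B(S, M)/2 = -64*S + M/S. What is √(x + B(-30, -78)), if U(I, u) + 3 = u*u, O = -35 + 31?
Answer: √105330/5 ≈ 64.909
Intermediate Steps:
O = -4
U(I, u) = -3 + u² (U(I, u) = -3 + u*u = -3 + u²)
B(S, M) = -128*S + 2*M/S (B(S, M) = 2*(-64*S + M/S) = -128*S + 2*M/S)
x = 368 (x = -4*(-93 + (-3 + (-2)²)) = -4*(-93 + (-3 + 4)) = -4*(-93 + 1) = -4*(-92) = 368)
√(x + B(-30, -78)) = √(368 + (-128*(-30) + 2*(-78)/(-30))) = √(368 + (3840 + 2*(-78)*(-1/30))) = √(368 + (3840 + 26/5)) = √(368 + 19226/5) = √(21066/5) = √105330/5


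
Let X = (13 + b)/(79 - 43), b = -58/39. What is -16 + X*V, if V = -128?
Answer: -19984/351 ≈ -56.934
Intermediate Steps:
b = -58/39 (b = -58*1/39 = -58/39 ≈ -1.4872)
X = 449/1404 (X = (13 - 58/39)/(79 - 43) = (449/39)/36 = (449/39)*(1/36) = 449/1404 ≈ 0.31980)
-16 + X*V = -16 + (449/1404)*(-128) = -16 - 14368/351 = -19984/351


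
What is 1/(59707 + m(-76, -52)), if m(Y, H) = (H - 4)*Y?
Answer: 1/63963 ≈ 1.5634e-5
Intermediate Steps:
m(Y, H) = Y*(-4 + H) (m(Y, H) = (-4 + H)*Y = Y*(-4 + H))
1/(59707 + m(-76, -52)) = 1/(59707 - 76*(-4 - 52)) = 1/(59707 - 76*(-56)) = 1/(59707 + 4256) = 1/63963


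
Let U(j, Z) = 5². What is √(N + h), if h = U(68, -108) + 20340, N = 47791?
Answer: 2*√17039 ≈ 261.07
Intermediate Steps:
U(j, Z) = 25
h = 20365 (h = 25 + 20340 = 20365)
√(N + h) = √(47791 + 20365) = √68156 = 2*√17039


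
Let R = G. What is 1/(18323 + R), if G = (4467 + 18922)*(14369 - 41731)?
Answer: -1/639951495 ≈ -1.5626e-9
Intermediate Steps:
G = -639969818 (G = 23389*(-27362) = -639969818)
R = -639969818
1/(18323 + R) = 1/(18323 - 639969818) = 1/(-639951495) = -1/639951495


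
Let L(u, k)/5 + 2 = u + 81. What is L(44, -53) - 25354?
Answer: -24739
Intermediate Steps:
L(u, k) = 395 + 5*u (L(u, k) = -10 + 5*(u + 81) = -10 + 5*(81 + u) = -10 + (405 + 5*u) = 395 + 5*u)
L(44, -53) - 25354 = (395 + 5*44) - 25354 = (395 + 220) - 25354 = 615 - 25354 = -24739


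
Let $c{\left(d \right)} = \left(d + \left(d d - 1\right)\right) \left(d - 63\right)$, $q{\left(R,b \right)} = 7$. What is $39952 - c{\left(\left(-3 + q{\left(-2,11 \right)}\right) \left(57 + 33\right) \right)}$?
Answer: $-38557871$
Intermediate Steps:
$c{\left(d \right)} = \left(-63 + d\right) \left(-1 + d + d^{2}\right)$ ($c{\left(d \right)} = \left(d + \left(d^{2} - 1\right)\right) \left(-63 + d\right) = \left(d + \left(-1 + d^{2}\right)\right) \left(-63 + d\right) = \left(-1 + d + d^{2}\right) \left(-63 + d\right) = \left(-63 + d\right) \left(-1 + d + d^{2}\right)$)
$39952 - c{\left(\left(-3 + q{\left(-2,11 \right)}\right) \left(57 + 33\right) \right)} = 39952 - \left(63 + \left(\left(-3 + 7\right) \left(57 + 33\right)\right)^{3} - 64 \left(-3 + 7\right) \left(57 + 33\right) - 62 \left(\left(-3 + 7\right) \left(57 + 33\right)\right)^{2}\right) = 39952 - \left(63 + \left(4 \cdot 90\right)^{3} - 64 \cdot 4 \cdot 90 - 62 \left(4 \cdot 90\right)^{2}\right) = 39952 - \left(63 + 360^{3} - 23040 - 62 \cdot 360^{2}\right) = 39952 - \left(63 + 46656000 - 23040 - 8035200\right) = 39952 - 38597823 = -38557871$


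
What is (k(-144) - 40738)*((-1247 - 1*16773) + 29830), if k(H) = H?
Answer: -482816420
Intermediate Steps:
(k(-144) - 40738)*((-1247 - 1*16773) + 29830) = (-144 - 40738)*((-1247 - 1*16773) + 29830) = -40882*((-1247 - 16773) + 29830) = -40882*(-18020 + 29830) = -40882*11810 = -482816420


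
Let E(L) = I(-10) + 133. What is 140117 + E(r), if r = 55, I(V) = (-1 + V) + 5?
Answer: 140244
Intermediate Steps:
I(V) = 4 + V
E(L) = 127 (E(L) = (4 - 10) + 133 = -6 + 133 = 127)
140117 + E(r) = 140117 + 127 = 140244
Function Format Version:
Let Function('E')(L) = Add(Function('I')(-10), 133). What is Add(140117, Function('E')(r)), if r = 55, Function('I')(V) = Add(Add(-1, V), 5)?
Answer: 140244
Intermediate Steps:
Function('I')(V) = Add(4, V)
Function('E')(L) = 127 (Function('E')(L) = Add(Add(4, -10), 133) = Add(-6, 133) = 127)
Add(140117, Function('E')(r)) = Add(140117, 127) = 140244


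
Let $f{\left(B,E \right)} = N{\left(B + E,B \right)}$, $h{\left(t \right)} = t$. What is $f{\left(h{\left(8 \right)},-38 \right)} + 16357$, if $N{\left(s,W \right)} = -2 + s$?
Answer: $16325$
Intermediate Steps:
$f{\left(B,E \right)} = -2 + B + E$ ($f{\left(B,E \right)} = -2 + \left(B + E\right) = -2 + B + E$)
$f{\left(h{\left(8 \right)},-38 \right)} + 16357 = \left(-2 + 8 - 38\right) + 16357 = -32 + 16357 = 16325$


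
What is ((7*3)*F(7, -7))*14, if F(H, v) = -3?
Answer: -882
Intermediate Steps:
((7*3)*F(7, -7))*14 = ((7*3)*(-3))*14 = (21*(-3))*14 = -63*14 = -882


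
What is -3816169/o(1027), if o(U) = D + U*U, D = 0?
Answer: -3816169/1054729 ≈ -3.6182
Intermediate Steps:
o(U) = U² (o(U) = 0 + U*U = 0 + U² = U²)
-3816169/o(1027) = -3816169/(1027²) = -3816169/1054729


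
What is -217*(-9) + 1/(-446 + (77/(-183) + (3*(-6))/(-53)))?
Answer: 8449724874/4326541 ≈ 1953.0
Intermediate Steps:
-217*(-9) + 1/(-446 + (77/(-183) + (3*(-6))/(-53))) = 1953 + 1/(-446 + (77*(-1/183) - 18*(-1/53))) = 1953 + 1/(-446 + (-77/183 + 18/53)) = 1953 + 1/(-446 - 787/9699) = 1953 + 1/(-4326541/9699) = 1953 - 9699/4326541 = 8449724874/4326541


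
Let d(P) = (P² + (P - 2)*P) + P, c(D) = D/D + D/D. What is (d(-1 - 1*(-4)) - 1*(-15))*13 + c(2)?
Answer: 392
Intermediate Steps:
c(D) = 2 (c(D) = 1 + 1 = 2)
d(P) = P + P² + P*(-2 + P) (d(P) = (P² + (-2 + P)*P) + P = (P² + P*(-2 + P)) + P = P + P² + P*(-2 + P))
(d(-1 - 1*(-4)) - 1*(-15))*13 + c(2) = ((-1 - 1*(-4))*(-1 + 2*(-1 - 1*(-4))) - 1*(-15))*13 + 2 = ((-1 + 4)*(-1 + 2*(-1 + 4)) + 15)*13 + 2 = (3*(-1 + 2*3) + 15)*13 + 2 = (3*(-1 + 6) + 15)*13 + 2 = (3*5 + 15)*13 + 2 = (15 + 15)*13 + 2 = 30*13 + 2 = 390 + 2 = 392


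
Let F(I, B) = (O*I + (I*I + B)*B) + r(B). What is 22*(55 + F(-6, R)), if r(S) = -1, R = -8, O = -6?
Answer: -2948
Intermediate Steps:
F(I, B) = -1 - 6*I + B*(B + I**2) (F(I, B) = (-6*I + (I*I + B)*B) - 1 = (-6*I + (I**2 + B)*B) - 1 = (-6*I + (B + I**2)*B) - 1 = (-6*I + B*(B + I**2)) - 1 = -1 - 6*I + B*(B + I**2))
22*(55 + F(-6, R)) = 22*(55 + (-1 + (-8)**2 - 6*(-6) - 8*(-6)**2)) = 22*(55 + (-1 + 64 + 36 - 8*36)) = 22*(55 + (-1 + 64 + 36 - 288)) = 22*(55 - 189) = 22*(-134) = -2948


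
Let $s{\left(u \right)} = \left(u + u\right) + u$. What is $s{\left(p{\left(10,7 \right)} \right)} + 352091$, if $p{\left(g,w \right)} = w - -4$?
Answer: $352124$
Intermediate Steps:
$p{\left(g,w \right)} = 4 + w$ ($p{\left(g,w \right)} = w + 4 = 4 + w$)
$s{\left(u \right)} = 3 u$ ($s{\left(u \right)} = 2 u + u = 3 u$)
$s{\left(p{\left(10,7 \right)} \right)} + 352091 = 3 \left(4 + 7\right) + 352091 = 3 \cdot 11 + 352091 = 33 + 352091 = 352124$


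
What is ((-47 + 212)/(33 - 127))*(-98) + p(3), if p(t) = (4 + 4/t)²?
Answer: 84797/423 ≈ 200.47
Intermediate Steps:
((-47 + 212)/(33 - 127))*(-98) + p(3) = ((-47 + 212)/(33 - 127))*(-98) + 16*(1 + 3)²/3² = (165/(-94))*(-98) + 16*(⅑)*4² = (165*(-1/94))*(-98) + 16*(⅑)*16 = -165/94*(-98) + 256/9 = 8085/47 + 256/9 = 84797/423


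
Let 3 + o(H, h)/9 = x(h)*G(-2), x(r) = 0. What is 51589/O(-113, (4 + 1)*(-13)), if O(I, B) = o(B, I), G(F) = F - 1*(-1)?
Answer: -51589/27 ≈ -1910.7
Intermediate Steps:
G(F) = 1 + F (G(F) = F + 1 = 1 + F)
o(H, h) = -27 (o(H, h) = -27 + 9*(0*(1 - 2)) = -27 + 9*(0*(-1)) = -27 + 9*0 = -27 + 0 = -27)
O(I, B) = -27
51589/O(-113, (4 + 1)*(-13)) = 51589/(-27) = 51589*(-1/27) = -51589/27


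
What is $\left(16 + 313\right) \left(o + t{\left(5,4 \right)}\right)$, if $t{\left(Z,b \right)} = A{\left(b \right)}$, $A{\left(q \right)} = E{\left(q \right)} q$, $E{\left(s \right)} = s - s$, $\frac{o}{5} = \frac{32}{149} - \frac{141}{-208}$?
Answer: $\frac{45508925}{30992} \approx 1468.4$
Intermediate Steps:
$o = \frac{138325}{30992}$ ($o = 5 \left(\frac{32}{149} - \frac{141}{-208}\right) = 5 \left(32 \cdot \frac{1}{149} - - \frac{141}{208}\right) = 5 \left(\frac{32}{149} + \frac{141}{208}\right) = 5 \cdot \frac{27665}{30992} = \frac{138325}{30992} \approx 4.4632$)
$E{\left(s \right)} = 0$
$A{\left(q \right)} = 0$ ($A{\left(q \right)} = 0 q = 0$)
$t{\left(Z,b \right)} = 0$
$\left(16 + 313\right) \left(o + t{\left(5,4 \right)}\right) = \left(16 + 313\right) \left(\frac{138325}{30992} + 0\right) = 329 \cdot \frac{138325}{30992} = \frac{45508925}{30992}$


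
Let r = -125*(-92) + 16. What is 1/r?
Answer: 1/11516 ≈ 8.6836e-5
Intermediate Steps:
r = 11516 (r = 11500 + 16 = 11516)
1/r = 1/11516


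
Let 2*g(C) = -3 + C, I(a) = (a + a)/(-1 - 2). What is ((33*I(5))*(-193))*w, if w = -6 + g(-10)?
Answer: -265375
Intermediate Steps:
I(a) = -2*a/3 (I(a) = (2*a)/(-3) = (2*a)*(-⅓) = -2*a/3)
g(C) = -3/2 + C/2 (g(C) = (-3 + C)/2 = -3/2 + C/2)
w = -25/2 (w = -6 + (-3/2 + (½)*(-10)) = -6 + (-3/2 - 5) = -6 - 13/2 = -25/2 ≈ -12.500)
((33*I(5))*(-193))*w = ((33*(-⅔*5))*(-193))*(-25/2) = ((33*(-10/3))*(-193))*(-25/2) = -110*(-193)*(-25/2) = 21230*(-25/2) = -265375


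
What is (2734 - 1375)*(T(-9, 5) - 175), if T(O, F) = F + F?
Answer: -224235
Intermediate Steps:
T(O, F) = 2*F
(2734 - 1375)*(T(-9, 5) - 175) = (2734 - 1375)*(2*5 - 175) = 1359*(10 - 175) = 1359*(-165) = -224235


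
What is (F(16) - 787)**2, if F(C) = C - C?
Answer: 619369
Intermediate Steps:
F(C) = 0
(F(16) - 787)**2 = (0 - 787)**2 = (-787)**2 = 619369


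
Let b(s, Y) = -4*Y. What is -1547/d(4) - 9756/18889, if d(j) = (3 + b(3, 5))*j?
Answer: 1679875/75556 ≈ 22.234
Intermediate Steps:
d(j) = -17*j (d(j) = (3 - 4*5)*j = (3 - 20)*j = -17*j)
-1547/d(4) - 9756/18889 = -1547/((-17*4)) - 9756/18889 = -1547/(-68) - 9756*1/18889 = -1547*(-1/68) - 9756/18889 = 91/4 - 9756/18889 = 1679875/75556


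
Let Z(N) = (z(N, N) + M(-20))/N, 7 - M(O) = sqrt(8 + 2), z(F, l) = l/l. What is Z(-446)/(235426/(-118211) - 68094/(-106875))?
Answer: 1403755625/105997437313 - 1403755625*sqrt(10)/847979498504 ≈ 0.0080084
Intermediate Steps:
z(F, l) = 1
M(O) = 7 - sqrt(10) (M(O) = 7 - sqrt(8 + 2) = 7 - sqrt(10))
Z(N) = (8 - sqrt(10))/N (Z(N) = (1 + (7 - sqrt(10)))/N = (8 - sqrt(10))/N)
Z(-446)/(235426/(-118211) - 68094/(-106875)) = ((8 - sqrt(10))/(-446))/(235426/(-118211) - 68094/(-106875)) = (-(8 - sqrt(10))/446)/(235426*(-1/118211) - 68094*(-1/106875)) = (-4/223 + sqrt(10)/446)/(-235426/118211 + 7566/11875) = (-4/223 + sqrt(10)/446)/(-1901299324/1403755625) = (-4/223 + sqrt(10)/446)*(-1403755625/1901299324) = 1403755625/105997437313 - 1403755625*sqrt(10)/847979498504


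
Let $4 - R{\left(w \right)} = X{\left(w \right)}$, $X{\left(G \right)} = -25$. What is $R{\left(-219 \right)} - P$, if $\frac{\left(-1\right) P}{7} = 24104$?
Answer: $168757$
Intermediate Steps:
$P = -168728$ ($P = \left(-7\right) 24104 = -168728$)
$R{\left(w \right)} = 29$ ($R{\left(w \right)} = 4 - -25 = 4 + 25 = 29$)
$R{\left(-219 \right)} - P = 29 - -168728 = 29 + 168728 = 168757$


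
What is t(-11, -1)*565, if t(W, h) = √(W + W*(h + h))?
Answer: 565*√11 ≈ 1873.9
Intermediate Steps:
t(W, h) = √(W + 2*W*h) (t(W, h) = √(W + W*(2*h)) = √(W + 2*W*h))
t(-11, -1)*565 = √(-11*(1 + 2*(-1)))*565 = √(-11*(1 - 2))*565 = √(-11*(-1))*565 = √11*565 = 565*√11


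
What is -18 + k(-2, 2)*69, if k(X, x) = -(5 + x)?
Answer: -501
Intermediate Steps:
k(X, x) = -5 - x
-18 + k(-2, 2)*69 = -18 + (-5 - 1*2)*69 = -18 + (-5 - 2)*69 = -18 - 7*69 = -18 - 483 = -501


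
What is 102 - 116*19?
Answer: -2102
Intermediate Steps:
102 - 116*19 = 102 - 2204 = -2102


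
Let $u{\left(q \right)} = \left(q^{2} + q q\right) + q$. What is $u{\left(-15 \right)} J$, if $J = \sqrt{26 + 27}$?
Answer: $435 \sqrt{53} \approx 3166.8$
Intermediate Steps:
$J = \sqrt{53} \approx 7.2801$
$u{\left(q \right)} = q + 2 q^{2}$ ($u{\left(q \right)} = \left(q^{2} + q^{2}\right) + q = 2 q^{2} + q = q + 2 q^{2}$)
$u{\left(-15 \right)} J = - 15 \left(1 + 2 \left(-15\right)\right) \sqrt{53} = - 15 \left(1 - 30\right) \sqrt{53} = \left(-15\right) \left(-29\right) \sqrt{53} = 435 \sqrt{53}$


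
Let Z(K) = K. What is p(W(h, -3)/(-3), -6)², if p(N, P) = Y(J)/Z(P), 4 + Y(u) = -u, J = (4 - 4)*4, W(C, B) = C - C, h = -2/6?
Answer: 4/9 ≈ 0.44444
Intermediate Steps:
h = -⅓ (h = -2*⅙ = -⅓ ≈ -0.33333)
W(C, B) = 0
J = 0 (J = 0*4 = 0)
Y(u) = -4 - u
p(N, P) = -4/P (p(N, P) = (-4 - 1*0)/P = (-4 + 0)/P = -4/P)
p(W(h, -3)/(-3), -6)² = (-4/(-6))² = (-4*(-⅙))² = (⅔)² = 4/9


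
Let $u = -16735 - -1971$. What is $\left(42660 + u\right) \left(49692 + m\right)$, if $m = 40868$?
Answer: $2526261760$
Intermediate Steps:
$u = -14764$ ($u = -16735 + 1971 = -14764$)
$\left(42660 + u\right) \left(49692 + m\right) = \left(42660 - 14764\right) \left(49692 + 40868\right) = 27896 \cdot 90560 = 2526261760$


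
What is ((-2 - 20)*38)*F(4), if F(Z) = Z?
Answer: -3344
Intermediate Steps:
((-2 - 20)*38)*F(4) = ((-2 - 20)*38)*4 = -22*38*4 = -836*4 = -3344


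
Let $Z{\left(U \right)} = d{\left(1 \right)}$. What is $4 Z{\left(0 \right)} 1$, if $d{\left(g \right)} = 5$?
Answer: $20$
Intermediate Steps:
$Z{\left(U \right)} = 5$
$4 Z{\left(0 \right)} 1 = 4 \cdot 5 \cdot 1 = 20 \cdot 1 = 20$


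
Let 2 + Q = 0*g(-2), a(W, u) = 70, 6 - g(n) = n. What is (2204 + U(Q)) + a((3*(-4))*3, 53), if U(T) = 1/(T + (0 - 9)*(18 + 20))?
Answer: 782255/344 ≈ 2274.0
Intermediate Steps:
g(n) = 6 - n
Q = -2 (Q = -2 + 0*(6 - 1*(-2)) = -2 + 0*(6 + 2) = -2 + 0*8 = -2 + 0 = -2)
U(T) = 1/(-342 + T) (U(T) = 1/(T - 9*38) = 1/(T - 342) = 1/(-342 + T))
(2204 + U(Q)) + a((3*(-4))*3, 53) = (2204 + 1/(-342 - 2)) + 70 = (2204 + 1/(-344)) + 70 = (2204 - 1/344) + 70 = 758175/344 + 70 = 782255/344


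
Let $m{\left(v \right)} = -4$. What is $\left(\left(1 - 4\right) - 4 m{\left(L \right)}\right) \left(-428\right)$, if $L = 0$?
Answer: $-5564$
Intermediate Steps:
$\left(\left(1 - 4\right) - 4 m{\left(L \right)}\right) \left(-428\right) = \left(\left(1 - 4\right) - -16\right) \left(-428\right) = \left(\left(1 - 4\right) + 16\right) \left(-428\right) = \left(-3 + 16\right) \left(-428\right) = 13 \left(-428\right) = -5564$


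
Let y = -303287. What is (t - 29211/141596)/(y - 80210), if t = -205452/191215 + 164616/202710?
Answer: 942235321451/770987683600553660 ≈ 1.2221e-6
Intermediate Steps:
t = -339004216/1292039755 (t = -205452*1/191215 + 164616*(1/202710) = -205452/191215 + 27436/33785 = -339004216/1292039755 ≈ -0.26238)
(t - 29211/141596)/(y - 80210) = (-339004216/1292039755 - 29211/141596)/(-303287 - 80210) = (-339004216/1292039755 - 29211*1/141596)/(-383497) = (-339004216/1292039755 - 321/1556)*(-1/383497) = -942235321451/2010413858780*(-1/383497) = 942235321451/770987683600553660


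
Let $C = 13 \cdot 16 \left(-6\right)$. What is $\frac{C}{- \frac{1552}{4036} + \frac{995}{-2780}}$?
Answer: $\frac{700132992}{416519} \approx 1680.9$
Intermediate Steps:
$C = -1248$ ($C = 208 \left(-6\right) = -1248$)
$\frac{C}{- \frac{1552}{4036} + \frac{995}{-2780}} = - \frac{1248}{- \frac{1552}{4036} + \frac{995}{-2780}} = - \frac{1248}{\left(-1552\right) \frac{1}{4036} + 995 \left(- \frac{1}{2780}\right)} = - \frac{1248}{- \frac{388}{1009} - \frac{199}{556}} = - \frac{1248}{- \frac{416519}{561004}} = \left(-1248\right) \left(- \frac{561004}{416519}\right) = \frac{700132992}{416519}$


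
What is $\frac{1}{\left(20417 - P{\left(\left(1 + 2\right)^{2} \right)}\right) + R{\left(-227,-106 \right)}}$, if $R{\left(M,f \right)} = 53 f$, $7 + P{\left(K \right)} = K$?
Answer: $\frac{1}{14797} \approx 6.7581 \cdot 10^{-5}$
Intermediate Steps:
$P{\left(K \right)} = -7 + K$
$\frac{1}{\left(20417 - P{\left(\left(1 + 2\right)^{2} \right)}\right) + R{\left(-227,-106 \right)}} = \frac{1}{\left(20417 - \left(-7 + \left(1 + 2\right)^{2}\right)\right) + 53 \left(-106\right)} = \frac{1}{\left(20417 - \left(-7 + 3^{2}\right)\right) - 5618} = \frac{1}{\left(20417 - \left(-7 + 9\right)\right) - 5618} = \frac{1}{\left(20417 - 2\right) - 5618} = \frac{1}{20415 - 5618} = \frac{1}{14797}$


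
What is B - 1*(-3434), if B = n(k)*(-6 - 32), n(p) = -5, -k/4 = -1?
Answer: 3624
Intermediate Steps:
k = 4 (k = -4*(-1) = 4)
B = 190 (B = -5*(-6 - 32) = -5*(-38) = 190)
B - 1*(-3434) = 190 - 1*(-3434) = 190 + 3434 = 3624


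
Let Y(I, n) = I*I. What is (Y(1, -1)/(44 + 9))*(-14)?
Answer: -14/53 ≈ -0.26415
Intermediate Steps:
Y(I, n) = I²
(Y(1, -1)/(44 + 9))*(-14) = (1²/(44 + 9))*(-14) = (1/53)*(-14) = -14/53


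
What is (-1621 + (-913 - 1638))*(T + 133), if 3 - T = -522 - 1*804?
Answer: -6099464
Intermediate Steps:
T = 1329 (T = 3 - (-522 - 1*804) = 3 - (-522 - 804) = 3 - 1*(-1326) = 3 + 1326 = 1329)
(-1621 + (-913 - 1638))*(T + 133) = (-1621 + (-913 - 1638))*(1329 + 133) = (-1621 - 2551)*1462 = -4172*1462 = -6099464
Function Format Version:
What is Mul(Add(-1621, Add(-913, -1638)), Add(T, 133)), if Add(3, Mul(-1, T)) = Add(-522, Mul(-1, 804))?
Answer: -6099464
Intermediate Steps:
T = 1329 (T = Add(3, Mul(-1, Add(-522, Mul(-1, 804)))) = Add(3, Mul(-1, Add(-522, -804))) = Add(3, Mul(-1, -1326)) = Add(3, 1326) = 1329)
Mul(Add(-1621, Add(-913, -1638)), Add(T, 133)) = Mul(Add(-1621, Add(-913, -1638)), Add(1329, 133)) = Mul(Add(-1621, -2551), 1462) = Mul(-4172, 1462) = -6099464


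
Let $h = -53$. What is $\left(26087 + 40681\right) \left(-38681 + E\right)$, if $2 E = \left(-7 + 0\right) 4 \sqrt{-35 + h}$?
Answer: $-2582653008 - 1869504 i \sqrt{22} \approx -2.5827 \cdot 10^{9} - 8.7688 \cdot 10^{6} i$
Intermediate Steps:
$E = - 28 i \sqrt{22}$ ($E = \frac{\left(-7 + 0\right) 4 \sqrt{-35 - 53}}{2} = \frac{\left(-7\right) 4 \sqrt{-88}}{2} = \frac{\left(-28\right) 2 i \sqrt{22}}{2} = \frac{\left(-56\right) i \sqrt{22}}{2} = - 28 i \sqrt{22} \approx - 131.33 i$)
$\left(26087 + 40681\right) \left(-38681 + E\right) = \left(26087 + 40681\right) \left(-38681 - 28 i \sqrt{22}\right) = 66768 \left(-38681 - 28 i \sqrt{22}\right) = -2582653008 - 1869504 i \sqrt{22}$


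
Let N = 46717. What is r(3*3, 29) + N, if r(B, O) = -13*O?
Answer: 46340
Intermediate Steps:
r(3*3, 29) + N = -13*29 + 46717 = -377 + 46717 = 46340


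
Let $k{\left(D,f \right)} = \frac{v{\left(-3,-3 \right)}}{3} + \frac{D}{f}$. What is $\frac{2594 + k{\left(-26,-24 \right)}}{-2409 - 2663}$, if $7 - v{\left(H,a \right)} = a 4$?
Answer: $- \frac{31217}{60864} \approx -0.5129$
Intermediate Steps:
$v{\left(H,a \right)} = 7 - 4 a$ ($v{\left(H,a \right)} = 7 - a 4 = 7 - 4 a$)
$k{\left(D,f \right)} = \frac{19}{3} + \frac{D}{f}$ ($k{\left(D,f \right)} = \frac{7 - -12}{3} + \frac{D}{f} = \left(7 + 12\right) \frac{1}{3} + \frac{D}{f} = 19 \cdot \frac{1}{3} + \frac{D}{f} = \frac{19}{3} + \frac{D}{f}$)
$\frac{2594 + k{\left(-26,-24 \right)}}{-2409 - 2663} = \frac{2594 + \left(\frac{19}{3} - \frac{26}{-24}\right)}{-2409 - 2663} = \frac{2594 + \left(\frac{19}{3} - - \frac{13}{12}\right)}{-5072} = \left(2594 + \left(\frac{19}{3} + \frac{13}{12}\right)\right) \left(- \frac{1}{5072}\right) = \left(2594 + \frac{89}{12}\right) \left(- \frac{1}{5072}\right) = \frac{31217}{12} \left(- \frac{1}{5072}\right) = - \frac{31217}{60864}$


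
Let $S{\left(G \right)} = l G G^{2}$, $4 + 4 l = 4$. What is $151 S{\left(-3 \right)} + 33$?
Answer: $33$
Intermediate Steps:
$l = 0$ ($l = -1 + \frac{1}{4} \cdot 4 = -1 + 1 = 0$)
$S{\left(G \right)} = 0$ ($S{\left(G \right)} = 0 G G^{2} = 0 G^{3} = 0$)
$151 S{\left(-3 \right)} + 33 = 151 \cdot 0 + 33 = 0 + 33 = 33$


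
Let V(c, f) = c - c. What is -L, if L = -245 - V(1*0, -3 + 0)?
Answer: 245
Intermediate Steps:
V(c, f) = 0
L = -245 (L = -245 - 1*0 = -245 + 0 = -245)
-L = -1*(-245) = 245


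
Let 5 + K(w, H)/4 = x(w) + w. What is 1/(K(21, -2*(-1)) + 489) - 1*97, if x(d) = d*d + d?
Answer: -232896/2401 ≈ -97.000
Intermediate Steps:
x(d) = d + d**2 (x(d) = d**2 + d = d + d**2)
K(w, H) = -20 + 4*w + 4*w*(1 + w) (K(w, H) = -20 + 4*(w*(1 + w) + w) = -20 + 4*(w + w*(1 + w)) = -20 + (4*w + 4*w*(1 + w)) = -20 + 4*w + 4*w*(1 + w))
1/(K(21, -2*(-1)) + 489) - 1*97 = 1/((-20 + 4*21 + 4*21*(1 + 21)) + 489) - 1*97 = 1/((-20 + 84 + 4*21*22) + 489) - 97 = 1/((-20 + 84 + 1848) + 489) - 97 = 1/(1912 + 489) - 97 = 1/2401 - 97 = -232896/2401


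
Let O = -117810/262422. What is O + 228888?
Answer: 3336951607/14579 ≈ 2.2889e+5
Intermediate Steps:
O = -6545/14579 (O = -117810/262422 = -1*6545/14579 = -6545/14579 ≈ -0.44893)
O + 228888 = -6545/14579 + 228888 = 3336951607/14579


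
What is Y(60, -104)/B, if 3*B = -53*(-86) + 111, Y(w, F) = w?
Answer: 180/4669 ≈ 0.038552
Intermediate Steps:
B = 4669/3 (B = (-53*(-86) + 111)/3 = (4558 + 111)/3 = (1/3)*4669 = 4669/3 ≈ 1556.3)
Y(60, -104)/B = 60/(4669/3) = 60*(3/4669) = 180/4669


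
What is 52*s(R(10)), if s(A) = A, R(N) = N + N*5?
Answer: 3120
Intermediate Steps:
R(N) = 6*N (R(N) = N + 5*N = 6*N)
52*s(R(10)) = 52*(6*10) = 52*60 = 3120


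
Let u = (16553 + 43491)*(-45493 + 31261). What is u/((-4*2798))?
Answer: 106818276/1399 ≈ 76353.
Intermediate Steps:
u = -854546208 (u = 60044*(-14232) = -854546208)
u/((-4*2798)) = -854546208/((-4*2798)) = -854546208/(-11192) = -854546208*(-1/11192) = 106818276/1399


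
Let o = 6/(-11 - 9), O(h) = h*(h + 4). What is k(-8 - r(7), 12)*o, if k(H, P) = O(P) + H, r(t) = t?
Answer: -531/10 ≈ -53.100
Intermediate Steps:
O(h) = h*(4 + h)
k(H, P) = H + P*(4 + P) (k(H, P) = P*(4 + P) + H = H + P*(4 + P))
o = -3/10 (o = 6/(-20) = -1/20*6 = -3/10 ≈ -0.30000)
k(-8 - r(7), 12)*o = ((-8 - 1*7) + 12*(4 + 12))*(-3/10) = ((-8 - 7) + 12*16)*(-3/10) = (-15 + 192)*(-3/10) = 177*(-3/10) = -531/10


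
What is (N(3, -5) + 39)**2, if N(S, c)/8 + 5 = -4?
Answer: 1089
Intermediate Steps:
N(S, c) = -72 (N(S, c) = -40 + 8*(-4) = -40 - 32 = -72)
(N(3, -5) + 39)**2 = (-72 + 39)**2 = (-33)**2 = 1089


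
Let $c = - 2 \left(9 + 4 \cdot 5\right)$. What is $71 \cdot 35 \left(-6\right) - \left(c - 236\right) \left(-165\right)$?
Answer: $-63420$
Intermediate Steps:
$c = -58$ ($c = - 2 \left(9 + 20\right) = \left(-2\right) 29 = -58$)
$71 \cdot 35 \left(-6\right) - \left(c - 236\right) \left(-165\right) = 71 \cdot 35 \left(-6\right) - \left(-58 - 236\right) \left(-165\right) = 71 \left(-210\right) - \left(-294\right) \left(-165\right) = -14910 - 48510 = -63420$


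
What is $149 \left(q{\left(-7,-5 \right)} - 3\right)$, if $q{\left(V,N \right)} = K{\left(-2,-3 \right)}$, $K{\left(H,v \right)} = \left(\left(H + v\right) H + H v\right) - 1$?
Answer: $1788$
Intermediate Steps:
$K{\left(H,v \right)} = -1 + H v + H \left(H + v\right)$ ($K{\left(H,v \right)} = \left(H \left(H + v\right) + H v\right) - 1 = \left(H v + H \left(H + v\right)\right) - 1 = -1 + H v + H \left(H + v\right)$)
$q{\left(V,N \right)} = 15$ ($q{\left(V,N \right)} = -1 + \left(-2\right)^{2} + 2 \left(-2\right) \left(-3\right) = -1 + 4 + 12 = 15$)
$149 \left(q{\left(-7,-5 \right)} - 3\right) = 149 \left(15 - 3\right) = 149 \cdot 12 = 1788$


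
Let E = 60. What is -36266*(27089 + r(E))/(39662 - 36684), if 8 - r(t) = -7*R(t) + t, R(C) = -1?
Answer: -490134990/1489 ≈ -3.2917e+5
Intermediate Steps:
r(t) = 1 - t (r(t) = 8 - (-7*(-1) + t) = 8 - (7 + t) = 8 + (-7 - t) = 1 - t)
-36266*(27089 + r(E))/(39662 - 36684) = -36266*(27089 + (1 - 1*60))/(39662 - 36684) = -36266/(2978/(27089 + (1 - 60))) = -36266/(2978/(27089 - 59)) = -36266/(2978/27030) = -36266/(2978*(1/27030)) = -36266/1489/13515 = -36266*13515/1489 = -490134990/1489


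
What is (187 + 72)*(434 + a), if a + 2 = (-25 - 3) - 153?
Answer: 65009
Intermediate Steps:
a = -183 (a = -2 + ((-25 - 3) - 153) = -2 + (-28 - 153) = -2 - 181 = -183)
(187 + 72)*(434 + a) = (187 + 72)*(434 - 183) = 259*251 = 65009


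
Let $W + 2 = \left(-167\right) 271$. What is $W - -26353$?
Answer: $-18906$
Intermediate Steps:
$W = -45259$ ($W = -2 - 45257 = -45259$)
$W - -26353 = -45259 - -26353 = -45259 + 26353 = -18906$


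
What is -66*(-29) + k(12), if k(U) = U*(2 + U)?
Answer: 2082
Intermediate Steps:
-66*(-29) + k(12) = -66*(-29) + 12*(2 + 12) = 1914 + 12*14 = 1914 + 168 = 2082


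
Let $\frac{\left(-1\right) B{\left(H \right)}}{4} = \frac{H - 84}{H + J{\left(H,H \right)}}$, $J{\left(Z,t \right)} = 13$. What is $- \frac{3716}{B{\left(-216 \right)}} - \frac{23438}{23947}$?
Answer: $\frac{4509061489}{7184100} \approx 627.64$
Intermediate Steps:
$B{\left(H \right)} = - \frac{4 \left(-84 + H\right)}{13 + H}$ ($B{\left(H \right)} = - 4 \frac{H - 84}{H + 13} = - 4 \frac{-84 + H}{13 + H} = - \frac{4 \left(-84 + H\right)}{13 + H}$)
$- \frac{3716}{B{\left(-216 \right)}} - \frac{23438}{23947} = - \frac{3716}{4 \frac{1}{13 - 216} \left(84 - -216\right)} - \frac{23438}{23947} = - \frac{3716}{4 \frac{1}{-203} \left(84 + 216\right)} - \frac{23438}{23947} = - \frac{3716}{4 \left(- \frac{1}{203}\right) 300} - \frac{23438}{23947} = - \frac{3716}{- \frac{1200}{203}} - \frac{23438}{23947} = \left(-3716\right) \left(- \frac{203}{1200}\right) - \frac{23438}{23947} = \frac{188587}{300} - \frac{23438}{23947} = \frac{4509061489}{7184100}$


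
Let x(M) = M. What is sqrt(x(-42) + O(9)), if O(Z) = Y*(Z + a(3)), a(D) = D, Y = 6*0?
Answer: I*sqrt(42) ≈ 6.4807*I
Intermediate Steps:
Y = 0
O(Z) = 0 (O(Z) = 0*(Z + 3) = 0*(3 + Z) = 0)
sqrt(x(-42) + O(9)) = sqrt(-42 + 0) = sqrt(-42) = I*sqrt(42)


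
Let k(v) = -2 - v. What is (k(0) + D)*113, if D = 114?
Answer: 12656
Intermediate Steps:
(k(0) + D)*113 = ((-2 - 1*0) + 114)*113 = ((-2 + 0) + 114)*113 = (-2 + 114)*113 = 112*113 = 12656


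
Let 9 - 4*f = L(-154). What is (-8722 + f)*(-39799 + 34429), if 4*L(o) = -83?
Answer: 374377605/8 ≈ 4.6797e+7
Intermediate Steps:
L(o) = -83/4 (L(o) = (¼)*(-83) = -83/4)
f = 119/16 (f = 9/4 - ¼*(-83/4) = 9/4 + 83/16 = 119/16 ≈ 7.4375)
(-8722 + f)*(-39799 + 34429) = (-8722 + 119/16)*(-39799 + 34429) = -139433/16*(-5370) = 374377605/8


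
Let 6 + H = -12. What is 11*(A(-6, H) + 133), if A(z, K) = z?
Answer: 1397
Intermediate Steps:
H = -18 (H = -6 - 12 = -18)
11*(A(-6, H) + 133) = 11*(-6 + 133) = 11*127 = 1397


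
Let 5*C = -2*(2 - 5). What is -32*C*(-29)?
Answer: 5568/5 ≈ 1113.6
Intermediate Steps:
C = 6/5 (C = (-2*(2 - 5))/5 = (-2*(-3))/5 = (1/5)*6 = 6/5 ≈ 1.2000)
-32*C*(-29) = -32*6/5*(-29) = -192/5*(-29) = 5568/5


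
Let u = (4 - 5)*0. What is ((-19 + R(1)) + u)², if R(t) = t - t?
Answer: 361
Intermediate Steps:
R(t) = 0
u = 0 (u = -1*0 = 0)
((-19 + R(1)) + u)² = ((-19 + 0) + 0)² = (-19 + 0)² = (-19)² = 361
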